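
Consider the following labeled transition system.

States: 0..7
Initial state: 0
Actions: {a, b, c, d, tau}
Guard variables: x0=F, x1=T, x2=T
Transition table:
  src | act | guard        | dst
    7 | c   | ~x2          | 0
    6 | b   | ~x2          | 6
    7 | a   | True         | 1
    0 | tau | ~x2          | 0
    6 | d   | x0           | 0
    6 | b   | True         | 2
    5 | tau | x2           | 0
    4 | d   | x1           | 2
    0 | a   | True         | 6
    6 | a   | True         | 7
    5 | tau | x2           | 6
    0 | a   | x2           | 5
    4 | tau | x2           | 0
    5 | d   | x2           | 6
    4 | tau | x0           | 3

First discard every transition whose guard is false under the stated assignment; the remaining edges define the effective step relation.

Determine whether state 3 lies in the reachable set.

Answer: UNREACHABLE

Analysis:
10 transition(s) survive guard evaluation.
Layer 0: {0}
Layer 1: {5,6}  total {0,5,6}
Layer 2: {2,7}  total {0,2,5,6,7}
Layer 3: {1}  total {0,1,2,5,6,7}
R = {0,1,2,5,6,7}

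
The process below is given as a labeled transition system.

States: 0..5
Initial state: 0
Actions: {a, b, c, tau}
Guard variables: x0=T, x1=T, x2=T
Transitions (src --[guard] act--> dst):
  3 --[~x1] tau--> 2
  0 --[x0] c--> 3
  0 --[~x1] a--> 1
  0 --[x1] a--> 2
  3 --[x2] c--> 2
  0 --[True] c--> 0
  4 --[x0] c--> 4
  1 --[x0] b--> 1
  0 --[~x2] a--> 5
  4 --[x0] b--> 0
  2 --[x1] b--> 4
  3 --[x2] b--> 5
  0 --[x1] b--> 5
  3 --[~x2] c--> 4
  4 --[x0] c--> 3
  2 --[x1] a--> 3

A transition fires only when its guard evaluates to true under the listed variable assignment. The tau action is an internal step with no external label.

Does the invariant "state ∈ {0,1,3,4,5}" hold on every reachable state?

Answer: INVARIANT VIOLATED at state 2

Working:
Inv-set: {0,1,3,4,5}
R = {0,2,3,4,5}
  0: safe
  2: outside
  3: safe
  4: safe
  5: safe
reach 2 via a — violates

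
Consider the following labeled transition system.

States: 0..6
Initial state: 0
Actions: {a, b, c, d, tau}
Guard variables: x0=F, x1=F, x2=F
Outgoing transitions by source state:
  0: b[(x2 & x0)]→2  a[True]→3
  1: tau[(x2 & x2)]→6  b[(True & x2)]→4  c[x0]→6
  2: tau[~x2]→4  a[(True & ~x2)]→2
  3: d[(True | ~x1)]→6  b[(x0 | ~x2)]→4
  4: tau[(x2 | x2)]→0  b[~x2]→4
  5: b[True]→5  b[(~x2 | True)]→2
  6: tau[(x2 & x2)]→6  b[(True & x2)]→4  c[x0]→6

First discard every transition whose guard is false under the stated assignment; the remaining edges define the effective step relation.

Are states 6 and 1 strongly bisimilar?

Refine partition for ~:
  P[0] = {{0,1,2,3,4,5,6}}
  P[1] = {{0},{1,6},{2},{3},{4,5}}
  P[2] = {{0},{1,6},{2},{3},{4},{5}}
6 equivalence class(es) (converged in 3)
6∈{1,6}, 1∈{1,6}

Answer: BISIMILAR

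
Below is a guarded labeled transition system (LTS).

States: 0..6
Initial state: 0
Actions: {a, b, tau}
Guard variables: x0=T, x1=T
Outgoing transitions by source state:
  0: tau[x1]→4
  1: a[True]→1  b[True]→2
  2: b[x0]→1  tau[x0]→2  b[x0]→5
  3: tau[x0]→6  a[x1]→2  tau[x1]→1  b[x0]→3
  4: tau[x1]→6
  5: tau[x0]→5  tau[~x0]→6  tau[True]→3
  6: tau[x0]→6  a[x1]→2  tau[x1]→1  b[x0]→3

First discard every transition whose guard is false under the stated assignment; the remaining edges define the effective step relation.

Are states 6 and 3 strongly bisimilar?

Compute ~ classes (split until stable):
  round 0: {{0,1,2,3,4,5,6}}
  round 1: {{0,4,5},{1},{2},{3,6}}
  round 2: {{0},{1},{2},{3,6},{4},{5}}
stable after 3 split(s): 6 block(s)
6∈{3,6}, 3∈{3,6}

Answer: BISIMILAR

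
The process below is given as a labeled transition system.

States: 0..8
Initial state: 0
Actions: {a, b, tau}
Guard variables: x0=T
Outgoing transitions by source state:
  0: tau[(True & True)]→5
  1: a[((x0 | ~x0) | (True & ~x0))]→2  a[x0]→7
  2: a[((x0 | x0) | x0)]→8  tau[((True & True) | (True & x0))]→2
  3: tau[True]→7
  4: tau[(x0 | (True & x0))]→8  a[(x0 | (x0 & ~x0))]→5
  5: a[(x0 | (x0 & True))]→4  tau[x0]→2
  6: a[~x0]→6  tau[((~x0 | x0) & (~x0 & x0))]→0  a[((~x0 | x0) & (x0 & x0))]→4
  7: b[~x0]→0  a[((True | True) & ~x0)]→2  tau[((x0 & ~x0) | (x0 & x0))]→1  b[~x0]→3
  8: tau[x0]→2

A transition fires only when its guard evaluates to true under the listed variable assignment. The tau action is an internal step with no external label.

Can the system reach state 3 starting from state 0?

13 transition(s) survive guard evaluation.
Layer 0: {0}
Layer 1: {5}  now seen {0,5}
Layer 2: {2,4}  now seen {0,2,4,5}
Layer 3: {8}  now seen {0,2,4,5,8}
Reach set: {0,2,4,5,8}

Answer: UNREACHABLE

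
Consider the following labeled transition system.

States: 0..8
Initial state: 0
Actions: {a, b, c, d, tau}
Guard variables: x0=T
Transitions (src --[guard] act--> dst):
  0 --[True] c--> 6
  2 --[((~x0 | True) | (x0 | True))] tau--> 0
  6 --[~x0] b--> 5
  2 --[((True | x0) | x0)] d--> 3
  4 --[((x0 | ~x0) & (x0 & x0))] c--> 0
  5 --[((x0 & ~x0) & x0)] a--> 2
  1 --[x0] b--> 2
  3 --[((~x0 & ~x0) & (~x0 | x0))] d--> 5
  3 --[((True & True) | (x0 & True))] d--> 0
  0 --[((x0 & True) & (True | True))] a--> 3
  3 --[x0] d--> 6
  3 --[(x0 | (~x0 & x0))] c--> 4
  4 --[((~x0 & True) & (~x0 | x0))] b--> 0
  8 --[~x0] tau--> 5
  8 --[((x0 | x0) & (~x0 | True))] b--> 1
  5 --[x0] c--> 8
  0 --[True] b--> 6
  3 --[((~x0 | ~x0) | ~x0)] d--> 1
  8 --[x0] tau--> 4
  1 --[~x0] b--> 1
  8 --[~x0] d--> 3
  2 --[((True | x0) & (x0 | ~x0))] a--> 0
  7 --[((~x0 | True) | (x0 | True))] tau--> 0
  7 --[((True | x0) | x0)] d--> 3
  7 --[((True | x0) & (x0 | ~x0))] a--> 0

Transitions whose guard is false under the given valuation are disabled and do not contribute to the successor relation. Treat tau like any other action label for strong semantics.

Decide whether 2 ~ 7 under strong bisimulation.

Bisimulation quotient by refinement:
  round 0: {{0,1,2,3,4,5,6,7,8}}
  round 1: {{0},{1},{2,7},{3},{4,5},{6},{8}}
  round 2: {{0},{1},{2,7},{3},{4},{5},{6},{8}}
8 equivalence class(es) (converged in 3)
2∈{2,7}, 7∈{2,7}

Answer: BISIMILAR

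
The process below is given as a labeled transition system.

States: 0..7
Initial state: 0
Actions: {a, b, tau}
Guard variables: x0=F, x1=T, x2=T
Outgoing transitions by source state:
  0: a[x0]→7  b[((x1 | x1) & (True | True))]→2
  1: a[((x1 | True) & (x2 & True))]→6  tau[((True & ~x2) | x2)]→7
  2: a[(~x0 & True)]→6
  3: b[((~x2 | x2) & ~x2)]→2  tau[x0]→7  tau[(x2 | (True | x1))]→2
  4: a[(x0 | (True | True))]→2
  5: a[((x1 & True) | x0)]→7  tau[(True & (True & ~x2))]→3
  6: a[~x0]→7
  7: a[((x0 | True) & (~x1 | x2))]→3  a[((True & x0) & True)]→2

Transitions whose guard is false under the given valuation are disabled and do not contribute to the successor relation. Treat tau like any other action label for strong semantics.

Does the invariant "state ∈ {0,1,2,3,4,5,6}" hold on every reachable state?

Inv-set: {0,1,2,3,4,5,6}
Reach set: {0,2,3,6,7}
  0: ✓
  2: ✓
  3: ✓
  6: ✓
  7: ✗ unsafe
reach 7 via b·a·a — violates

Answer: INVARIANT VIOLATED at state 7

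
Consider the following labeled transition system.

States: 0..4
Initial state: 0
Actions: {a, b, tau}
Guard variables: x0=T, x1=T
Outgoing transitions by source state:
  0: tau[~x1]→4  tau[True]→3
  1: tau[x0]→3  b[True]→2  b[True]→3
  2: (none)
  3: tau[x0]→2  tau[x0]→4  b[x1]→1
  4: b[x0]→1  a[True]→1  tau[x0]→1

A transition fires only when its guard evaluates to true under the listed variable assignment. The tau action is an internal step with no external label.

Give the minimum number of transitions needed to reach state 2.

Layered search for 2:
  L0 = {0}
  L1 = {3}
  L2 = {1,2,4}
first hit 2 at d=2 via tau·tau

Answer: 2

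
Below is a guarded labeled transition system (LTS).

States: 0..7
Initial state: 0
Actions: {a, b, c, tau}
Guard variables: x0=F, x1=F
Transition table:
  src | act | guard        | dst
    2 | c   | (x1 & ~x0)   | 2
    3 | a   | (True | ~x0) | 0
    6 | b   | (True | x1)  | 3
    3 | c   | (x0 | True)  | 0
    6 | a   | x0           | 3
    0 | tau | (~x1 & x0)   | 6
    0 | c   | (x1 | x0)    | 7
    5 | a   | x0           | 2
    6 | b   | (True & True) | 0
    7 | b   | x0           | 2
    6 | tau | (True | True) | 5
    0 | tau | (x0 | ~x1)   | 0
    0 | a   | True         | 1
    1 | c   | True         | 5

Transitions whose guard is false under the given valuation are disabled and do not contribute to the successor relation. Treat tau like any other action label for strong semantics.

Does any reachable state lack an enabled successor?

R = {0,1,5}
  0: a→1  tau→0  [2 exit(s)]
  1: c→5  [1 exit(s)]
  5: ∅  [no exit]
witness 5: a·c

Answer: DEADLOCK at state 5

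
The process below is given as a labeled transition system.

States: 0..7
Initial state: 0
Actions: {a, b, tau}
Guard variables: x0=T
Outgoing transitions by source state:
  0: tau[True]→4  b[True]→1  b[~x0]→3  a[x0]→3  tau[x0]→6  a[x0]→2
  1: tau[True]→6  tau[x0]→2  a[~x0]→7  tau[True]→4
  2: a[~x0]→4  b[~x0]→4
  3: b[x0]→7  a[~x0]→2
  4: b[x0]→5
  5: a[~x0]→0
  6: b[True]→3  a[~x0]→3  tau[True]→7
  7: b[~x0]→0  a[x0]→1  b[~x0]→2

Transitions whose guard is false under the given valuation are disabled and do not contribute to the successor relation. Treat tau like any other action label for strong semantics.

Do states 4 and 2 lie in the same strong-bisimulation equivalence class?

Answer: NOT BISIMILAR

Working:
Refine partition for ~:
  π0 = {{0,1,2,3,4,5,6,7}}
  π1 = {{0},{1},{2,5},{3,4},{6},{7}}
  π2 = {{0},{1},{2,5},{3},{4},{6},{7}}
Fixed point at round 3; 7 class(es).
[4]={4}  [2]={2,5}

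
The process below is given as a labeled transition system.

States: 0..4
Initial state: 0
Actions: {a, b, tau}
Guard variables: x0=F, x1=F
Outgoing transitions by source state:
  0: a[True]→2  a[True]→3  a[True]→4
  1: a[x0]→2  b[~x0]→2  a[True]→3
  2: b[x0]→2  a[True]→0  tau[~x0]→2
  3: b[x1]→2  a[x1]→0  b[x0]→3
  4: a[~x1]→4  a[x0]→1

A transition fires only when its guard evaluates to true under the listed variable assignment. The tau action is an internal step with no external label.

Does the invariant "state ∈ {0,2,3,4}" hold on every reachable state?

Allowed set {0,2,3,4}
Reach set: {0,2,3,4}
  0: ok
  2: ok
  3: ok
  4: ok

Answer: INVARIANT HOLDS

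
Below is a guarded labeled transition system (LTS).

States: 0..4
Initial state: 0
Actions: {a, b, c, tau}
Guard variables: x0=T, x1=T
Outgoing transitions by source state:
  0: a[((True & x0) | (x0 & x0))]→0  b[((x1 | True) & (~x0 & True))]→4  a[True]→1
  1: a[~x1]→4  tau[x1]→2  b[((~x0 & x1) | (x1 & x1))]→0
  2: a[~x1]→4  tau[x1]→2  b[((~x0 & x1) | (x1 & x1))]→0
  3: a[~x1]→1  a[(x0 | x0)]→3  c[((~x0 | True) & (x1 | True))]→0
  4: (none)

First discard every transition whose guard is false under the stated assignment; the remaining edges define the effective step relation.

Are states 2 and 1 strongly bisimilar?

Bisimulation quotient by refinement:
  round 0: {{0,1,2,3,4}}
  round 1: {{0},{1,2},{3},{4}}
4 equivalence class(es) (converged in 2)
class of 2: {1,2}; class of 1: {1,2}

Answer: BISIMILAR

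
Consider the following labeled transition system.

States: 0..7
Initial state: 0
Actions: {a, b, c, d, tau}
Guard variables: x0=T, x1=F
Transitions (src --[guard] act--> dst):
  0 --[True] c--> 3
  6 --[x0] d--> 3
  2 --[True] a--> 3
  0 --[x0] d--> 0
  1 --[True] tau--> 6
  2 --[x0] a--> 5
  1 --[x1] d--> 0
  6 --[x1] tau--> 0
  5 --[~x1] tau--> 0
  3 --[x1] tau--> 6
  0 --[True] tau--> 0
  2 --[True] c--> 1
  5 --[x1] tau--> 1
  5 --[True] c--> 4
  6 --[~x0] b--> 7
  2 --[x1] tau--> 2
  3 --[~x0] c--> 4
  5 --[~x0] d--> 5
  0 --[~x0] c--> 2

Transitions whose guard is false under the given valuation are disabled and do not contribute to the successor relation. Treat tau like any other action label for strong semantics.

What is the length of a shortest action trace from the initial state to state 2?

Breadth-first toward 2:
  depth 0: {0}
  depth 1: {3}
2 never appears.

Answer: UNREACHABLE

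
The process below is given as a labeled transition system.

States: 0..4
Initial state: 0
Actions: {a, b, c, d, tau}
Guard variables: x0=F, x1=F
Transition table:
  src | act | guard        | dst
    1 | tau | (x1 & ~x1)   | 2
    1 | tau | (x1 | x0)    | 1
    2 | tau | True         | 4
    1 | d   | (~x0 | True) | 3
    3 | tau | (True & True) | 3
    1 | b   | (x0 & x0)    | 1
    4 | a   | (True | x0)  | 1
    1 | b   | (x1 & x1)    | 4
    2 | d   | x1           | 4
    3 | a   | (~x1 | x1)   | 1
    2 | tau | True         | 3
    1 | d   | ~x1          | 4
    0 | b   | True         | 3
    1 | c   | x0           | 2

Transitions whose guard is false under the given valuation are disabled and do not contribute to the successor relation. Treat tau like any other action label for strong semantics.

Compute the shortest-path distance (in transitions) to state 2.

Answer: UNREACHABLE

Working:
Breadth-first toward 2:
  Layer 0: {0}
  Layer 1: {3}
  Layer 2: {1}
  Layer 3: {4}
2 never appears.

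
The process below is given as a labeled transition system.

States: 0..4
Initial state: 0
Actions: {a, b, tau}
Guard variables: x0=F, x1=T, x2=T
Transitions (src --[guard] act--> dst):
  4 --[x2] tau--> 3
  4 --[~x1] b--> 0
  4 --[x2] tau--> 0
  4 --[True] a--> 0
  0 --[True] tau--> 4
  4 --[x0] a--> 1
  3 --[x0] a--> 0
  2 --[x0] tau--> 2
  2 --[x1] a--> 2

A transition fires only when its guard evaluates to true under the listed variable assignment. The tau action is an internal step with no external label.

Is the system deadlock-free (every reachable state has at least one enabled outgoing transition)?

Answer: DEADLOCK at state 3

Working:
Reach set: {0,3,4}
  0: tau→4  [1 exit(s)]
  3: ∅  [STUCK]
  4: a→0  tau→0  tau→3  [3 exit(s)]
witness 3: tau·tau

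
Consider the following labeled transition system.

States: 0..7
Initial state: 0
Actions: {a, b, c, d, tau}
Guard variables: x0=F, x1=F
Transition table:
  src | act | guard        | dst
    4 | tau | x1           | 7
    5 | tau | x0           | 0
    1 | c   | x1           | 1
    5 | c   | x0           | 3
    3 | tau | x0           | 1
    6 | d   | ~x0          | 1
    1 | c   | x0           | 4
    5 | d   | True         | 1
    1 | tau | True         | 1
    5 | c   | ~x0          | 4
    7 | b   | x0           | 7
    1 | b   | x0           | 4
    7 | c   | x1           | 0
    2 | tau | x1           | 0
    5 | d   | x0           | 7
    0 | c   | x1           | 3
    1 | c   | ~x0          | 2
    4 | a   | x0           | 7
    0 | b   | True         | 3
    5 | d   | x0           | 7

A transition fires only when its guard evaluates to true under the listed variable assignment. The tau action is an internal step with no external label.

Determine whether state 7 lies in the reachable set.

Answer: UNREACHABLE

Working:
Guard filter leaves 6 enabled edge(s).
depth 0: {0}
depth 1: {3}  cumulative {0,3}
Reachable = {0,3}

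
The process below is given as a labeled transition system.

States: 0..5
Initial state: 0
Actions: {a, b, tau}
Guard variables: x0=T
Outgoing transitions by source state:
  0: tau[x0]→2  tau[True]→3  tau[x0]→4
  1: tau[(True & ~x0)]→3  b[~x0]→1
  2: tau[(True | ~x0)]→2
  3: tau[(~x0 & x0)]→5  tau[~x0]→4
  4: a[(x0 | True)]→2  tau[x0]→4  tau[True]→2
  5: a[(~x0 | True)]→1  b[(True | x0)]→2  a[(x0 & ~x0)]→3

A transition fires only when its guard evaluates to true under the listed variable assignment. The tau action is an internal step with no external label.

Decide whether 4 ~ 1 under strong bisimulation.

Compute ~ classes (split until stable):
  π0 = {{0,1,2,3,4,5}}
  π1 = {{0,2},{1,3},{4},{5}}
  π2 = {{0},{1,3},{2},{4},{5}}
5 equivalence class(es) (converged in 3)
class of 4: {4}; class of 1: {1,3}

Answer: NOT BISIMILAR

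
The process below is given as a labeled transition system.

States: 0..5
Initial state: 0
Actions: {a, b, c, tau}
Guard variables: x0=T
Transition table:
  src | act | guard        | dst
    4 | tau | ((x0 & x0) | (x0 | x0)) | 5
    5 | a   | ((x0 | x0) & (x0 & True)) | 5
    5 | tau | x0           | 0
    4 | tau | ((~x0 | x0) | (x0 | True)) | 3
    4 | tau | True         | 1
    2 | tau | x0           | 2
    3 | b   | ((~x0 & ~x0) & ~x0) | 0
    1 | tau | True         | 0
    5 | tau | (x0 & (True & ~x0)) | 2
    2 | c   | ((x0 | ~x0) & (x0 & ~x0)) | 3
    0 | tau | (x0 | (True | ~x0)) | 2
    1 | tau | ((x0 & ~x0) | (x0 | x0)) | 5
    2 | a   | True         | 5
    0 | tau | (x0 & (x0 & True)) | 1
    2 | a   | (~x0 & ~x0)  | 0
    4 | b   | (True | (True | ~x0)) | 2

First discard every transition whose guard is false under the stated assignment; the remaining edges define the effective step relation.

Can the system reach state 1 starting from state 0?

After dropping false guards: 12 live edges.
Layer 0: {0}
Layer 1: {1,2}  total {0,1,2}
Layer 2: {5}  total {0,1,2,5}
Reachable = {0,1,2,5}
trace reaching 1: tau

Answer: REACHABLE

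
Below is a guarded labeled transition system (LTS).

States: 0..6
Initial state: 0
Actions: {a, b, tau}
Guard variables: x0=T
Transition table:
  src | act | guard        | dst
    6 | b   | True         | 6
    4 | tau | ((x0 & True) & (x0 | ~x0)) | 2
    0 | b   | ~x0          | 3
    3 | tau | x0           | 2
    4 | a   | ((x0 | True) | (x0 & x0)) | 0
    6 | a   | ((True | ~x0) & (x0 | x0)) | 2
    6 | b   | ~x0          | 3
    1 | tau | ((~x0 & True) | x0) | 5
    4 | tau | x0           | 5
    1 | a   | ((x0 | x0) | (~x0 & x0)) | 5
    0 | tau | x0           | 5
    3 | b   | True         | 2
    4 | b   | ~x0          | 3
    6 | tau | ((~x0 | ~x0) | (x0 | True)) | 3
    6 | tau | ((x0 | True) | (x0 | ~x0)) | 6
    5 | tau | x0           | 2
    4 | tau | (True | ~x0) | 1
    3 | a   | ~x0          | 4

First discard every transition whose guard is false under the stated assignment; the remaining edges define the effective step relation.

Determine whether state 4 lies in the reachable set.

Answer: UNREACHABLE

Working:
Guard filter leaves 14 enabled edge(s).
L0 = {0}
L1 = {5}  cumulative {0,5}
L2 = {2}  cumulative {0,2,5}
Reach set: {0,2,5}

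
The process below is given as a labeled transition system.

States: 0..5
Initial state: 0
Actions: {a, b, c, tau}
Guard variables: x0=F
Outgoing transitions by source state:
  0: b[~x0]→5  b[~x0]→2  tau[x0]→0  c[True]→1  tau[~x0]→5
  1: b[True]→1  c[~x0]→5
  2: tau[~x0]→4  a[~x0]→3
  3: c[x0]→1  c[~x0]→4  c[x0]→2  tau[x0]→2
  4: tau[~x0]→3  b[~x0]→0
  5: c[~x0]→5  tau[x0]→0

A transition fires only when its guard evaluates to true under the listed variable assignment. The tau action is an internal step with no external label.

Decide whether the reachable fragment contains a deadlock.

Answer: DEADLOCK-FREE

Analysis:
R = {0,1,2,3,4,5}
  0: b→2  b→5  c→1  tau→5  [deg 4]
  1: b→1  c→5  [deg 2]
  2: a→3  tau→4  [deg 2]
  3: c→4  [deg 1]
  4: b→0  tau→3  [deg 2]
  5: c→5  [deg 1]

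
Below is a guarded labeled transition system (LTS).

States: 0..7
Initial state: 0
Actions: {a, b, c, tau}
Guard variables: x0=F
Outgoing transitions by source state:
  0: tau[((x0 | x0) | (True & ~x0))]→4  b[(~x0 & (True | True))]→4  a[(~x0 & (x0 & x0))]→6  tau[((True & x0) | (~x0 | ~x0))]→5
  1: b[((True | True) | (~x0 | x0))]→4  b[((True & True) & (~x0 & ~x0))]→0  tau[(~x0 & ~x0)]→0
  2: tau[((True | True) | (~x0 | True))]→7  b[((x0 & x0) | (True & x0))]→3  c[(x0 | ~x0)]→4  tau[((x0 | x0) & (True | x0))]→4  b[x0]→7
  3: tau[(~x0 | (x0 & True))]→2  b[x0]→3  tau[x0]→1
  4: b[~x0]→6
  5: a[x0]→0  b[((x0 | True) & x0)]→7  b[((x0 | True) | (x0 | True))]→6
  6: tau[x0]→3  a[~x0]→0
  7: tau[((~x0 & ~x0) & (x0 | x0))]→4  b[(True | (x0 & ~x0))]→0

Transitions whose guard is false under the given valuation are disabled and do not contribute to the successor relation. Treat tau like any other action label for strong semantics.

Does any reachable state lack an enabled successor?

Reach set: {0,4,5,6}
  0: b→4  tau→4  tau→5  [3 out]
  4: b→6  [1 out]
  5: b→6  [1 out]
  6: a→0  [1 out]

Answer: DEADLOCK-FREE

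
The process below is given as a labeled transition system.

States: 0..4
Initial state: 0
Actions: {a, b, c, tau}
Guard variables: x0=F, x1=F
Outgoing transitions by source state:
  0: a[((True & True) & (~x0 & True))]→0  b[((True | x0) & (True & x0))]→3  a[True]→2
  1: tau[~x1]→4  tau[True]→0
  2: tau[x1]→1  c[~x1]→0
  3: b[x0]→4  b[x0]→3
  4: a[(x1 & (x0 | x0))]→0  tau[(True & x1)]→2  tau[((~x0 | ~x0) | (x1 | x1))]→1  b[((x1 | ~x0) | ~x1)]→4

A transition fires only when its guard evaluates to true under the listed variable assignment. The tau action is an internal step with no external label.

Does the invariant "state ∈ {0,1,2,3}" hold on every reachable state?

Safe = {0,1,2,3}
Reach set: {0,2}
  0: ✓
  2: ✓

Answer: INVARIANT HOLDS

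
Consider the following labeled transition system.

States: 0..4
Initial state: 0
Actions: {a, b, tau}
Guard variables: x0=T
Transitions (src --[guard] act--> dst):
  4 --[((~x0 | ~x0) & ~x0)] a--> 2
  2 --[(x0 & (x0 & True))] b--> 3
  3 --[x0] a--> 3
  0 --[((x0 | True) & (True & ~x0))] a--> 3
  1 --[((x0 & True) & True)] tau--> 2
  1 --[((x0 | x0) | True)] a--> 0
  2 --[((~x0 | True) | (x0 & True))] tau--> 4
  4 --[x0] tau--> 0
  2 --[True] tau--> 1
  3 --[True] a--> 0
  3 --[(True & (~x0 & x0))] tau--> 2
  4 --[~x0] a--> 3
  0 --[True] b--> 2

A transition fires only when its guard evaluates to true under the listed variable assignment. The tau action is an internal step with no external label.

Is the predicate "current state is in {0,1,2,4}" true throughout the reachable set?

Safe = {0,1,2,4}
Reach set: {0,1,2,3,4}
  0: ✓
  1: ✓
  2: ✓
  3: outside
  4: ✓
counterexample path to 3: b·b

Answer: INVARIANT VIOLATED at state 3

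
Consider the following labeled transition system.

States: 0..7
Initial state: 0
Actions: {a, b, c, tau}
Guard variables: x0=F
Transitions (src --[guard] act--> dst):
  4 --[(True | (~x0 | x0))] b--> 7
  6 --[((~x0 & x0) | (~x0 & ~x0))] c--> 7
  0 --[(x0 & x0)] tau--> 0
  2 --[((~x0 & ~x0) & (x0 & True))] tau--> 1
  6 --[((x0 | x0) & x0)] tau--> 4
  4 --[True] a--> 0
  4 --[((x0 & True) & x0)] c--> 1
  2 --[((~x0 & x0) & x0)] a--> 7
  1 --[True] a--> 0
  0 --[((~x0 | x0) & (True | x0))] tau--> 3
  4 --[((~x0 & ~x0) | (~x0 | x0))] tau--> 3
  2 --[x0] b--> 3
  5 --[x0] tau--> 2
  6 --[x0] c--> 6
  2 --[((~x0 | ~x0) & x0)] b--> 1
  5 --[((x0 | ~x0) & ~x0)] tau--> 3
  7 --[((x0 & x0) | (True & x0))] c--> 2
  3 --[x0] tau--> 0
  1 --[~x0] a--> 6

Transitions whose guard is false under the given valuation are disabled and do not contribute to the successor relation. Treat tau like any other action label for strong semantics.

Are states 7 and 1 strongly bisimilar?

Answer: NOT BISIMILAR

Working:
Compute ~ classes (split until stable):
  π0 = {{0,1,2,3,4,5,6,7}}
  π1 = {{0,5},{1},{2,3,7},{4},{6}}
Fixed point at round 2; 5 class(es).
[7]={2,3,7}  [1]={1}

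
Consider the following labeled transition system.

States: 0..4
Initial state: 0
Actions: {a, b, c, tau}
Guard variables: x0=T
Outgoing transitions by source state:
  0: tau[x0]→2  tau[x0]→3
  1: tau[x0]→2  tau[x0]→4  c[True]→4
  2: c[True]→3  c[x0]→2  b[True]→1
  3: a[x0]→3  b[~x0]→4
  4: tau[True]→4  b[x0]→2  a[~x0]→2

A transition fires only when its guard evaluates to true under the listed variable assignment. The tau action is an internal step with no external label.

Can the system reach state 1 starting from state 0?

11 transition(s) survive guard evaluation.
depth 0: {0}
depth 1: {2,3}  now seen {0,2,3}
depth 2: {1}  now seen {0,1,2,3}
depth 3: {4}  now seen {0,1,2,3,4}
Reach set: {0,1,2,3,4}
witness 1: tau·b

Answer: REACHABLE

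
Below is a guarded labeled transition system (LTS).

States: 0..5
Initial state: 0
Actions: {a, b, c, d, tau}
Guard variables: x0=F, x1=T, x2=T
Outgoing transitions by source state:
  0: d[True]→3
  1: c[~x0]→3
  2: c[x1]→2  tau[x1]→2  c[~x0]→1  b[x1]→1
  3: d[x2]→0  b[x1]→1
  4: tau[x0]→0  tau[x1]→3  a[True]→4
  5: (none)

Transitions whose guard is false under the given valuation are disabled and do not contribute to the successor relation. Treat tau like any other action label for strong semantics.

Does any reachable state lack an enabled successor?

Answer: DEADLOCK-FREE

Analysis:
Reach set: {0,1,3}
  0: d→3  [1 out]
  1: c→3  [1 out]
  3: b→1  d→0  [2 out]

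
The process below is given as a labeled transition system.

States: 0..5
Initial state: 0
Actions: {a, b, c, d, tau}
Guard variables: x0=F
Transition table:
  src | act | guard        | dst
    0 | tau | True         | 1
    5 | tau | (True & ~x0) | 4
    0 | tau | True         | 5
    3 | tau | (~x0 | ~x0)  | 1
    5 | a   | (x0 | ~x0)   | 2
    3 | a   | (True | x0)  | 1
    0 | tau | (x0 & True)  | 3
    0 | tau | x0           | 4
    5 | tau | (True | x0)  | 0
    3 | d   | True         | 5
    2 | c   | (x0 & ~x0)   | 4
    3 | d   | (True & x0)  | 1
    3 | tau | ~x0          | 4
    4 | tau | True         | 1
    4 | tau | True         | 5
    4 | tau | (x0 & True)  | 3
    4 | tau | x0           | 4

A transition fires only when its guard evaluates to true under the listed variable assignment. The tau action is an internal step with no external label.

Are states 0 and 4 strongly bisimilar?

Bisimulation quotient by refinement:
  round 0: {{0,1,2,3,4,5}}
  round 1: {{0,4},{1,2},{3},{5}}
4 equivalence class(es) (converged in 2)
[0]={0,4}  [4]={0,4}

Answer: BISIMILAR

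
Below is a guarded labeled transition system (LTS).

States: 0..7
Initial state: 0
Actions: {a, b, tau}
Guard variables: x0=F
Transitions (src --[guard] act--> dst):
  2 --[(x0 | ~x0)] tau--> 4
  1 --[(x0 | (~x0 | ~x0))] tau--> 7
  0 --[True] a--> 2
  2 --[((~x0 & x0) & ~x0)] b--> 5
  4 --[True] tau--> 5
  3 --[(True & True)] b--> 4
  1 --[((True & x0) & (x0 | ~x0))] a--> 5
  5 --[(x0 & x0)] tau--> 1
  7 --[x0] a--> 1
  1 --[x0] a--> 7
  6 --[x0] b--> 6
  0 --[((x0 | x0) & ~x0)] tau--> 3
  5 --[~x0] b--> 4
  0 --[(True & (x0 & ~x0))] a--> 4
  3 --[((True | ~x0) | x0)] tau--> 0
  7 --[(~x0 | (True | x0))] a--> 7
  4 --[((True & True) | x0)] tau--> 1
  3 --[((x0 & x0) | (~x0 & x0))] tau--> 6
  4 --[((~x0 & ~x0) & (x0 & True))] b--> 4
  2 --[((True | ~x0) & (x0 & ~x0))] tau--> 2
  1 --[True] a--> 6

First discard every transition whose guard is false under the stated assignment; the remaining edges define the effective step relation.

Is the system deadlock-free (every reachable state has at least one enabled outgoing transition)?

Answer: DEADLOCK at state 6

Working:
Reach set: {0,1,2,4,5,6,7}
  0: a→2  [deg 1]
  1: a→6  tau→7  [deg 2]
  2: tau→4  [deg 1]
  4: tau→1  tau→5  [deg 2]
  5: b→4  [deg 1]
  6: ∅  [deadlock]
  7: a→7  [deg 1]
witness 6: a·tau·tau·a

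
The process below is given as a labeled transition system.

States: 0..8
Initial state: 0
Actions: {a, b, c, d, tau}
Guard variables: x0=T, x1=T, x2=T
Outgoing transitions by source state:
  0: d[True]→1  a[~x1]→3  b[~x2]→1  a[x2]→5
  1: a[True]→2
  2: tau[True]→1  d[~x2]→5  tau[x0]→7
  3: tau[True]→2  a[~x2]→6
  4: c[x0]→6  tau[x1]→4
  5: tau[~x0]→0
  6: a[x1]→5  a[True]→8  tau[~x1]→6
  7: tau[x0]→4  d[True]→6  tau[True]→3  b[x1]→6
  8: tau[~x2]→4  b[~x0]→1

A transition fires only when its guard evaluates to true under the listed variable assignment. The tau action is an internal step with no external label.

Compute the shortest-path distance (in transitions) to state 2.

Layered search for 2:
  Layer 0: {0}
  Layer 1: {1,5}
  Layer 2: {2}
2 enters at depth 2; path d·a

Answer: 2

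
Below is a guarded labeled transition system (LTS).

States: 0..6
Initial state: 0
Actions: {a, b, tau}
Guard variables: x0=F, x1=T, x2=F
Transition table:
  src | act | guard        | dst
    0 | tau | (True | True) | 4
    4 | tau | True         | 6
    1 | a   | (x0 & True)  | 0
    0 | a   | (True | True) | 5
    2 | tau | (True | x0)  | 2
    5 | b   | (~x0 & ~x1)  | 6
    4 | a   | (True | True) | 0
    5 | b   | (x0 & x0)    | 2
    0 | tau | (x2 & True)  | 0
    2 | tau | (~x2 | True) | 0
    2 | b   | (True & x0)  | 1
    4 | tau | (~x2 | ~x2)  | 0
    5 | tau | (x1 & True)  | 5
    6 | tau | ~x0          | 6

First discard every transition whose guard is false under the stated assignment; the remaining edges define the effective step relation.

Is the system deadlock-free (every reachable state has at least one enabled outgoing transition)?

Answer: DEADLOCK-FREE

Working:
Reachable = {0,4,5,6}
  0: a→5  tau→4  [2 exit(s)]
  4: a→0  tau→0  tau→6  [3 exit(s)]
  5: tau→5  [1 exit(s)]
  6: tau→6  [1 exit(s)]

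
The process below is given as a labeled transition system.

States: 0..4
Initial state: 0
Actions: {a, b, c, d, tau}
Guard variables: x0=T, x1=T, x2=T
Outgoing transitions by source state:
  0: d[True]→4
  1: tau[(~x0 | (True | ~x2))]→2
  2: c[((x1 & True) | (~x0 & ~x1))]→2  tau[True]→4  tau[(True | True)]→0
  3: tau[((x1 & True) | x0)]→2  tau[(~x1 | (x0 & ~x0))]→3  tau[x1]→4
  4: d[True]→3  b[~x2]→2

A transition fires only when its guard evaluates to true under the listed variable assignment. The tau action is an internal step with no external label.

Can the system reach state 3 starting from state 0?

Guard filter leaves 8 enabled edge(s).
Layer 0: {0}
Layer 1: {4}  cumulative {0,4}
Layer 2: {3}  cumulative {0,3,4}
Layer 3: {2}  cumulative {0,2,3,4}
Reachable = {0,2,3,4}
trace reaching 3: d·d

Answer: REACHABLE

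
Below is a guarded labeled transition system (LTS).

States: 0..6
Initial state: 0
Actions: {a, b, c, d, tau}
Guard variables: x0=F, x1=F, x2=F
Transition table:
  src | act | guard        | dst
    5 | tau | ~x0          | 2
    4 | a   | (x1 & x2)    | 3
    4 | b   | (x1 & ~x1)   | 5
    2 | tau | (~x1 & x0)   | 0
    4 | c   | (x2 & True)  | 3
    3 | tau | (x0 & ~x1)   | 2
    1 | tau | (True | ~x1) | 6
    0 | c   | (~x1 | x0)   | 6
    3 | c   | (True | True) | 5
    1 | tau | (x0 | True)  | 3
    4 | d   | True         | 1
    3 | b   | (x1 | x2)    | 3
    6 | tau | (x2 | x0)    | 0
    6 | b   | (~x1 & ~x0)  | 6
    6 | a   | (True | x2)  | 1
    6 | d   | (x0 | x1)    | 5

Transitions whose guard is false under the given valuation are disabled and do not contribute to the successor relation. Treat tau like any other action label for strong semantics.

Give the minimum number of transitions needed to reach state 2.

BFS to 2:
  L0 = {0}
  L1 = {6}
  L2 = {1}
  L3 = {3}
  L4 = {5}
  L5 = {2}
2 enters at depth 5; path c·a·tau·c·tau

Answer: 5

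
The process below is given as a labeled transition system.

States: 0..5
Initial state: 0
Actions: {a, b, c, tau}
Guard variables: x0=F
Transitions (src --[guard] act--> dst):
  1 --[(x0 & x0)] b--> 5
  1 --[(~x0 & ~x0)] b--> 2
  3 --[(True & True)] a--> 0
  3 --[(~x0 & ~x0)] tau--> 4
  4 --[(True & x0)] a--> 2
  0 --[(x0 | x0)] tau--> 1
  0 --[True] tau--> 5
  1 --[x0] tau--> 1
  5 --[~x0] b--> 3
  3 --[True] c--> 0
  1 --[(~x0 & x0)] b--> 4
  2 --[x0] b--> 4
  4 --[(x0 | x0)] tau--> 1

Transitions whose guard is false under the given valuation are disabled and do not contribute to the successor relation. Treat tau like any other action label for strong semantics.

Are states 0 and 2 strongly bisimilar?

Compute ~ classes (split until stable):
  round 0: {{0,1,2,3,4,5}}
  round 1: {{0},{1,5},{2,4},{3}}
  round 2: {{0},{1},{2,4},{3},{5}}
5 equivalence class(es) (converged in 3)
0∈{0}, 2∈{2,4}

Answer: NOT BISIMILAR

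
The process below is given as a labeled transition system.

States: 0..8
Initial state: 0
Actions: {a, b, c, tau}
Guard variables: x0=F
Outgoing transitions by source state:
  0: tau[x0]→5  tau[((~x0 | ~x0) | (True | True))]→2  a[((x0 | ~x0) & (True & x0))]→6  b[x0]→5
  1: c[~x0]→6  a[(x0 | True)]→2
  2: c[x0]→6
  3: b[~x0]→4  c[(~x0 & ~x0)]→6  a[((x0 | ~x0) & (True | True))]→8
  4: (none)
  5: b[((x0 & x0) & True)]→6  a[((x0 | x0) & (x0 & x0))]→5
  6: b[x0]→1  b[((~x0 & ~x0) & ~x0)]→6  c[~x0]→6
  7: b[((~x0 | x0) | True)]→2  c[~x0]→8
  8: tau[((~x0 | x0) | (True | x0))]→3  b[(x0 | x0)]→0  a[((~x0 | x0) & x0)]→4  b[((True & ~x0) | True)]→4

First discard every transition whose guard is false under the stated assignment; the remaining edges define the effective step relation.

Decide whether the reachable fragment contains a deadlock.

Answer: DEADLOCK at state 2

Working:
R = {0,2}
  0: tau→2  [1 out]
  2: ∅  [STUCK]
trace reaching 2: tau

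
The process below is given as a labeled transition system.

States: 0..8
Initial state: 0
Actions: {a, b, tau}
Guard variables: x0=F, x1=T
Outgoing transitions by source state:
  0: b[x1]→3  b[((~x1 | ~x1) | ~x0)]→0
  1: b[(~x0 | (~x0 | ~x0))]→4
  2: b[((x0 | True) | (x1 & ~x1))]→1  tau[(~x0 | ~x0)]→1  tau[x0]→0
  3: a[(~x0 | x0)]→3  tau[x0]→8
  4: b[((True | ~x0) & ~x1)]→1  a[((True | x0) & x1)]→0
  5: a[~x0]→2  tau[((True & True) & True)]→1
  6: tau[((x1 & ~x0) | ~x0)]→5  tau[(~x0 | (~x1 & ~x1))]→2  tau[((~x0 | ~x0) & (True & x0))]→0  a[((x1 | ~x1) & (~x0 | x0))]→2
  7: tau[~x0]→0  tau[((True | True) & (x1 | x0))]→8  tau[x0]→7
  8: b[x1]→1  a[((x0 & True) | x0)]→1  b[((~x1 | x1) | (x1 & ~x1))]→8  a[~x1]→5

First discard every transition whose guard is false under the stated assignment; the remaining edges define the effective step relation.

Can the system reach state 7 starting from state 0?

After dropping false guards: 16 live edges.
depth 0: {0}
depth 1: {3}  now seen {0,3}
R = {0,3}

Answer: UNREACHABLE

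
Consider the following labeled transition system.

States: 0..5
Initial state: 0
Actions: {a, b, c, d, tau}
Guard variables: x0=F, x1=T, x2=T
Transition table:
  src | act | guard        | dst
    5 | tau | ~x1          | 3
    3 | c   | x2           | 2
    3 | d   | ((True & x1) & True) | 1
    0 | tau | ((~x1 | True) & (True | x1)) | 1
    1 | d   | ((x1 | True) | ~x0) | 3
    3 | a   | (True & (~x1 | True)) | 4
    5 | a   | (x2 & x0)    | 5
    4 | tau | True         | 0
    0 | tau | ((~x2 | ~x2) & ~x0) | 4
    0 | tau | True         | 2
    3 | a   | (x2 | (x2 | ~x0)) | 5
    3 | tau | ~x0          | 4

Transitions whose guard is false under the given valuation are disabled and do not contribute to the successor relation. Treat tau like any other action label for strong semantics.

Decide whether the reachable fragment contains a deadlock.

R = {0,1,2,3,4,5}
  0: tau→1  tau→2  [deg 2]
  1: d→3  [deg 1]
  2: ∅  [no exit]
  3: a→4  a→5  c→2  d→1  tau→4  [deg 5]
  4: tau→0  [deg 1]
  5: ∅  [no exit]
trace reaching 2: tau

Answer: DEADLOCK at state 2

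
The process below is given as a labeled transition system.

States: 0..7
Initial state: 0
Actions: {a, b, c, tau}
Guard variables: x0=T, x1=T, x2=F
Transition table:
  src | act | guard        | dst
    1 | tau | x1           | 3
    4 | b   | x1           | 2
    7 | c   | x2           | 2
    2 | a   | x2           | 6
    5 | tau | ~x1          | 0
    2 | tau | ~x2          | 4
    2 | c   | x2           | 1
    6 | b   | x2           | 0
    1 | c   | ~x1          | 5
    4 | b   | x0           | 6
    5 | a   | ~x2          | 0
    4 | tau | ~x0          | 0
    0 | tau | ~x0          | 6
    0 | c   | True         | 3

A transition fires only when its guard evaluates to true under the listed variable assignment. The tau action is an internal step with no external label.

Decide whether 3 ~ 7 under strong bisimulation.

Answer: BISIMILAR

Trace:
Compute ~ classes (split until stable):
  round 0: {{0,1,2,3,4,5,6,7}}
  round 1: {{0},{1,2},{3,6,7},{4},{5}}
  round 2: {{0},{1},{2},{3,6,7},{4},{5}}
6 equivalence class(es) (converged in 3)
3∈{3,6,7}, 7∈{3,6,7}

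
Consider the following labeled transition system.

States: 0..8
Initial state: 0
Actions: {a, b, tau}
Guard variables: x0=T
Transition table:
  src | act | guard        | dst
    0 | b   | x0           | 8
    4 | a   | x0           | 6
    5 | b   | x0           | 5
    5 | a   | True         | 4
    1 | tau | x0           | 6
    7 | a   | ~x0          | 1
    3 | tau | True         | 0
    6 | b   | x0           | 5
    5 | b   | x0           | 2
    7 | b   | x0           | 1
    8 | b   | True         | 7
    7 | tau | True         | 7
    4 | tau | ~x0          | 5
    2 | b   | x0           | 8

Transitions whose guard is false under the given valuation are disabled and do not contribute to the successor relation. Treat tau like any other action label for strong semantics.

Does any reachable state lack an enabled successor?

Answer: DEADLOCK-FREE

Trace:
Reach set: {0,1,2,4,5,6,7,8}
  0: b→8  [deg 1]
  1: tau→6  [deg 1]
  2: b→8  [deg 1]
  4: a→6  [deg 1]
  5: a→4  b→2  b→5  [deg 3]
  6: b→5  [deg 1]
  7: b→1  tau→7  [deg 2]
  8: b→7  [deg 1]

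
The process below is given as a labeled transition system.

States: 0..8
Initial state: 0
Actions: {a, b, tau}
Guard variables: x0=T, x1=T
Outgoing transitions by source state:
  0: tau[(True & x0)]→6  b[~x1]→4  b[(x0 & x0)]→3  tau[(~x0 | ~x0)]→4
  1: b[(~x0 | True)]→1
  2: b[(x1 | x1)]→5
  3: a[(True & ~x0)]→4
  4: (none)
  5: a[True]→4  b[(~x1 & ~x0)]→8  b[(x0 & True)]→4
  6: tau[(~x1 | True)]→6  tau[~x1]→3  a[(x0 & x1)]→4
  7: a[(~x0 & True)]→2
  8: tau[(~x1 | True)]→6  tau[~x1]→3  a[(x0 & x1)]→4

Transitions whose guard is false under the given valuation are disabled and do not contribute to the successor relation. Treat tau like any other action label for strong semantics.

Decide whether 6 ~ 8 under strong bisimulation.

Refine partition for ~:
  P[0] = {{0,1,2,3,4,5,6,7,8}}
  P[1] = {{0},{1,2},{3,4,7},{5},{6,8}}
  P[2] = {{0},{1},{2},{3,4,7},{5},{6,8}}
stable after 3 split(s): 6 block(s)
class of 6: {6,8}; class of 8: {6,8}

Answer: BISIMILAR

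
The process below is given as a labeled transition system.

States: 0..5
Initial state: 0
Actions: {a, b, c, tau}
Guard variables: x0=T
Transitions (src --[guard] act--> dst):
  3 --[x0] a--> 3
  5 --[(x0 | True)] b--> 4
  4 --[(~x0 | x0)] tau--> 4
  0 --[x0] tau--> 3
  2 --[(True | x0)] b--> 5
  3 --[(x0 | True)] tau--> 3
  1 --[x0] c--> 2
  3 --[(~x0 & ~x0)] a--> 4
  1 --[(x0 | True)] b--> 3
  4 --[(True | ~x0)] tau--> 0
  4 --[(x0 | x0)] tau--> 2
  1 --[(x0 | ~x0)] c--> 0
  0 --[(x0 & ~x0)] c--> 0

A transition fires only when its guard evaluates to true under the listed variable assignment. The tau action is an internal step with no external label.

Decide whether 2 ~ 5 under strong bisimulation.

Answer: NOT BISIMILAR

Analysis:
Refine partition for ~:
  π0 = {{0,1,2,3,4,5}}
  π1 = {{0,4},{1},{2,5},{3}}
  π2 = {{0},{1},{2},{3},{4},{5}}
stable after 3 split(s): 6 block(s)
class of 2: {2}; class of 5: {5}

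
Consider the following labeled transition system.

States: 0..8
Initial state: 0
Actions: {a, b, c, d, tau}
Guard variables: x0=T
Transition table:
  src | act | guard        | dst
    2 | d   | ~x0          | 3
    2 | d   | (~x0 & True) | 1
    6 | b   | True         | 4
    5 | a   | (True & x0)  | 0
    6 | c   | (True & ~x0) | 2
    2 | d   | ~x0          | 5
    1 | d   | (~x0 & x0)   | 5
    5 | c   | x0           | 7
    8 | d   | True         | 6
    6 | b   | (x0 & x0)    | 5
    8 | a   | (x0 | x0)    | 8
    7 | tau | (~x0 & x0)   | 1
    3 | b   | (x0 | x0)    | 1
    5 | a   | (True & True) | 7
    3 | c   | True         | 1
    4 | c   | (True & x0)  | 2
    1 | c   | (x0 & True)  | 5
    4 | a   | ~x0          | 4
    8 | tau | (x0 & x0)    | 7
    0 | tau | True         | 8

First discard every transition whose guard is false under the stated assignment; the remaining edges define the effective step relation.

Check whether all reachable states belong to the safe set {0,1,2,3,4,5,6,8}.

Answer: INVARIANT VIOLATED at state 7

Trace:
Inv-set: {0,1,2,3,4,5,6,8}
R = {0,2,4,5,6,7,8}
  0: safe
  2: safe
  4: safe
  5: safe
  6: safe
  7: ✗ unsafe
  8: safe
counterexample path to 7: tau·tau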